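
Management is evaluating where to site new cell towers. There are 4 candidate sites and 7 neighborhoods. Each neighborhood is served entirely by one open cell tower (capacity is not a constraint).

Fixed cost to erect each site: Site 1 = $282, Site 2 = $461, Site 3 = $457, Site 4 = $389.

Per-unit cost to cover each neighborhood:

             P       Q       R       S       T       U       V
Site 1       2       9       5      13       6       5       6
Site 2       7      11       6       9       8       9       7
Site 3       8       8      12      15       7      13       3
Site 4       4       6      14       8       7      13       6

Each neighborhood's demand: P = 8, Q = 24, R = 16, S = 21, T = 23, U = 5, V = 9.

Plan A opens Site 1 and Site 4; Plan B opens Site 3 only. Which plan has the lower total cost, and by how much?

Plan A: {Site 1, Site 4}: P→Site 1 2·8=16, Q→Site 4 6·24=144, R→Site 1 5·16=80, S→Site 4 8·21=168, T→Site 1 6·23=138, U→Site 1 5·5=25, V→Site 1 6·9=54. Service 625; fixed 671; total 1296.
Plan B: {Site 3}: P→Site 3 8·8=64, Q→Site 3 8·24=192, R→Site 3 12·16=192, S→Site 3 15·21=315, T→Site 3 7·23=161, U→Site 3 13·5=65, V→Site 3 3·9=27. Service 1016; fixed 457; total 1473.
Difference: |1296 − 1473| = 177.

Plan A is cheaper by 177.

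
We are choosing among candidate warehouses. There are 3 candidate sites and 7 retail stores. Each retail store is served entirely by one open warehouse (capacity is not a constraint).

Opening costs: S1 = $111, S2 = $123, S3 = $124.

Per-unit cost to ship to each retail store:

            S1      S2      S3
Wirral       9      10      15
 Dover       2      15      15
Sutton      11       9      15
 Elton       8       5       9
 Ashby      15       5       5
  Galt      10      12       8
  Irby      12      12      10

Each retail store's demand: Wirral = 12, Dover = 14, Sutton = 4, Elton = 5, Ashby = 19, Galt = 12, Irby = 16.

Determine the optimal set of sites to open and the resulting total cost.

For any fixed open set, each retail store goes to its cheapest open site; total = fixed + service.
{S1, S3}: Wirral→S1 9·12=108, Dover→S1 2·14=28, Sutton→S1 11·4=44, Elton→S1 8·5=40, Ashby→S3 5·19=95, Galt→S3 8·12=96, Irby→S3 10·16=160. Service 571; fixed 235; total 806.
{S1, S2}: Wirral→S1 9·12=108, Dover→S1 2·14=28, Sutton→S2 9·4=36, Elton→S2 5·5=25, Ashby→S2 5·19=95, Galt→S1 10·12=120, Irby→S1 12·16=192. Service 604; fixed 234; total 838.
{S1, S2, S3}: service 548 + fixed 358 = 906
{S1}: Wirral→S1 9·12=108, Dover→S1 2·14=28, Sutton→S1 11·4=44, Elton→S1 8·5=40, Ashby→S1 15·19=285, Galt→S1 10·12=120, Irby→S1 12·16=192. Service 817; fixed 111; total 928.
No other subset beats 806.

Open S1 and S3; minimum total cost 806.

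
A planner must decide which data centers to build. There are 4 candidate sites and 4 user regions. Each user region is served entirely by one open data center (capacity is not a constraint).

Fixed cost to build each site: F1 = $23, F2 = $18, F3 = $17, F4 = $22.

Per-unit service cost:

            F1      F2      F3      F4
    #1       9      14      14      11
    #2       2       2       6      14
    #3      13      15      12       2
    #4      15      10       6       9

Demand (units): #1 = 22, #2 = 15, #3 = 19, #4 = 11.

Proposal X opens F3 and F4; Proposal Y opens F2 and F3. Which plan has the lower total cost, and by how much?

Proposal X is cheaper by 192.

Proposal X: {F3, F4}: #1→F4 11·22=242, #2→F3 6·15=90, #3→F4 2·19=38, #4→F3 6·11=66. Service 436; fixed 39; total 475.
Proposal Y: {F2, F3}: #1→F2 14·22=308, #2→F2 2·15=30, #3→F3 12·19=228, #4→F3 6·11=66. Service 632; fixed 35; total 667.
Difference: |475 − 667| = 192.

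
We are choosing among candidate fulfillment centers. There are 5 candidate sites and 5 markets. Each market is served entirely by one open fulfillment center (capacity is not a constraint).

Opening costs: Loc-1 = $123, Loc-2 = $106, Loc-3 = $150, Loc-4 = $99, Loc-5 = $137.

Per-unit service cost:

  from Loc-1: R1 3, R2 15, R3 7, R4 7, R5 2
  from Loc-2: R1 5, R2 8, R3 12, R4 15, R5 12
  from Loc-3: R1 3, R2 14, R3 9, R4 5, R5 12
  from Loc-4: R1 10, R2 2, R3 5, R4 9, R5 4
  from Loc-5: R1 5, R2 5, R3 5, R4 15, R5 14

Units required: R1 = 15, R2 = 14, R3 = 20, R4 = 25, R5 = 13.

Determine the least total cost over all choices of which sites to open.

Minimum total cost: 596

For any fixed open set, each market goes to its cheapest open site; total = fixed + service.
{Loc-1, Loc-4}: R1→Loc-1 3·15=45, R2→Loc-4 2·14=28, R3→Loc-4 5·20=100, R4→Loc-1 7·25=175, R5→Loc-1 2·13=26. Service 374; fixed 222; total 596.
{Loc-3, Loc-4}: service 350 + fixed 249 = 599
{Loc-4}: R1→Loc-4 10·15=150, R2→Loc-4 2·14=28, R3→Loc-4 5·20=100, R4→Loc-4 9·25=225, R5→Loc-4 4·13=52. Service 555; fixed 99; total 654.
{Loc-1, Loc-2, Loc-3, Loc-4, Loc-5}: R1→Loc-1 3·15=45, R2→Loc-4 2·14=28, R3→Loc-4 5·20=100, R4→Loc-3 5·25=125, R5→Loc-1 2·13=26. Service 324; fixed 615; total 939.
No other subset beats 596.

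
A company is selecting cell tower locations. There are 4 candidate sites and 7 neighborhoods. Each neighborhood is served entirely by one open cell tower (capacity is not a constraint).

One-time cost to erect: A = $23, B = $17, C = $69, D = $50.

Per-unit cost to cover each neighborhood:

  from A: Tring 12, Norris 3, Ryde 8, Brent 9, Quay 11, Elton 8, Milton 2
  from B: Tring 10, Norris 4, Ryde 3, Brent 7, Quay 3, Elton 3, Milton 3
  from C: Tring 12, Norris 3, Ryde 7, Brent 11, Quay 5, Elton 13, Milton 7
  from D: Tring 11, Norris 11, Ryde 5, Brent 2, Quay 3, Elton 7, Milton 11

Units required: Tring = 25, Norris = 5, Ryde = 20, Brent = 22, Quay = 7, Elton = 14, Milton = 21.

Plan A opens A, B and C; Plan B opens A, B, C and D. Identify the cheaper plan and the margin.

Plan B is cheaper by 60.

Plan A: {A, B, C}: Tring→B 10·25=250, Norris→A 3·5=15, Ryde→B 3·20=60, Brent→B 7·22=154, Quay→B 3·7=21, Elton→B 3·14=42, Milton→A 2·21=42. Service 584; fixed 109; total 693.
Plan B: {A, B, C, D}: Tring→B 10·25=250, Norris→A 3·5=15, Ryde→B 3·20=60, Brent→D 2·22=44, Quay→B 3·7=21, Elton→B 3·14=42, Milton→A 2·21=42. Service 474; fixed 159; total 633.
Difference: |693 − 633| = 60.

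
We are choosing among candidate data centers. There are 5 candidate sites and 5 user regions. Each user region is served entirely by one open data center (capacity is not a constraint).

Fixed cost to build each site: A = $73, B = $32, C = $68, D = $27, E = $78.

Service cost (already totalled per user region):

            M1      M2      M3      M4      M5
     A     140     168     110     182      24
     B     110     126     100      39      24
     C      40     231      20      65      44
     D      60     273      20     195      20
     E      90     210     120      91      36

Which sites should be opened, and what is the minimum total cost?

For any fixed open set, each user region goes to its cheapest open site; total = fixed + service.
{B, D}: M1→D 60, M2→B 126, M3→D 20, M4→B 39, M5→D 20. Service 265; fixed 59; total 324.
{B, C}: M1→C 40, M2→B 126, M3→C 20, M4→B 39, M5→B 24. Service 249; fixed 100; total 349.
{B, C, D}: service 245 + fixed 127 = 372
{A, B, C, D, E}: service 245 + fixed 278 = 523
No other subset beats 324.

Open B and D; minimum total cost 324.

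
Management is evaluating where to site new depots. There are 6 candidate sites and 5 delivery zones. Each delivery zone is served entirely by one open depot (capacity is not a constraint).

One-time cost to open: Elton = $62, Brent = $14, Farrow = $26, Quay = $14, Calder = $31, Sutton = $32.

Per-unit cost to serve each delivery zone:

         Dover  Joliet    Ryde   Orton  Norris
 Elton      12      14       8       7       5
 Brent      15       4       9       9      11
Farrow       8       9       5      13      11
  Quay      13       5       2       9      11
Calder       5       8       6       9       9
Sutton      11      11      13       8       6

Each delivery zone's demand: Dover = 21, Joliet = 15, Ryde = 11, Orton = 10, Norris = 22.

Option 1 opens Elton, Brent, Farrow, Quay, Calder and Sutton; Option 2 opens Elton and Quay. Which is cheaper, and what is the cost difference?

Option 1 is cheaper by 59.

Option 1: {Elton, Brent, Farrow, Quay, Calder, Sutton}: Dover→Calder 5·21=105, Joliet→Brent 4·15=60, Ryde→Quay 2·11=22, Orton→Elton 7·10=70, Norris→Elton 5·22=110. Service 367; fixed 179; total 546.
Option 2: {Elton, Quay}: Dover→Elton 12·21=252, Joliet→Quay 5·15=75, Ryde→Quay 2·11=22, Orton→Elton 7·10=70, Norris→Elton 5·22=110. Service 529; fixed 76; total 605.
Difference: |546 − 605| = 59.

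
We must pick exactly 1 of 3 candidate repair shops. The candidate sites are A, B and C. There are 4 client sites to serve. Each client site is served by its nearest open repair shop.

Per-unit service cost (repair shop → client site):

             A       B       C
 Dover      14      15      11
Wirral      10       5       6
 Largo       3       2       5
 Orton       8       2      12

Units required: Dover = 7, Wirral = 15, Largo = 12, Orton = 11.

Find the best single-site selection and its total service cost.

Choose B only; total service cost 226.

With exactly 1 open, each client site uses its cheapest among the chosen.
{B}: Dover→B 15·7=105, Wirral→B 5·15=75, Largo→B 2·12=24, Orton→B 2·11=22. Service cost 226.
{C}: service cost 359
{A}: service cost 372
Among all 3 size-1 choices, {B} is lowest.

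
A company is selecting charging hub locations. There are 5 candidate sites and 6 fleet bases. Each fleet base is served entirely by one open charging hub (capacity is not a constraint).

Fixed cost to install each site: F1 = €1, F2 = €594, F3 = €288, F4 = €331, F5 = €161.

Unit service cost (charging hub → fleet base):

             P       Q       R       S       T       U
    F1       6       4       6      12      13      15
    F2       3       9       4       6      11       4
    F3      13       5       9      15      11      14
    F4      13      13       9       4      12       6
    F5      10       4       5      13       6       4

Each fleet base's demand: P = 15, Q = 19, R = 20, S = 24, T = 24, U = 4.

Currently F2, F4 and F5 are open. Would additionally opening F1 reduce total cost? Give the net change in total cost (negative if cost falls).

Current service cost with {F2, F4, F5}: 457.
Adding F1: each fleet base re-picks its cheapest; new service cost 457, saving 0.
Extra fixed cost: 1. Net change = 1 − 0 = 1.
(Totals: 1543 → 1544.)

No — net change +1 (cost rises by 1).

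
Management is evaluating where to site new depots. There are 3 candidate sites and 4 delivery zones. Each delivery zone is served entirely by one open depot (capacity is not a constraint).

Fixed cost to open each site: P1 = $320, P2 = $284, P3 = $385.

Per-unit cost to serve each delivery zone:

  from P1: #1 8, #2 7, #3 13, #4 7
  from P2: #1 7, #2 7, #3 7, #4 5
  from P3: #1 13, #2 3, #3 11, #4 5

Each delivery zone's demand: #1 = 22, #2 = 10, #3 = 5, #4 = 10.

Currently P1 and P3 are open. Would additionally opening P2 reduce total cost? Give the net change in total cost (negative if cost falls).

No — net change +242 (cost rises by 242).

Current service cost with {P1, P3}: 311.
Adding P2: each delivery zone re-picks its cheapest; new service cost 269, saving 42.
Extra fixed cost: 284. Net change = 284 − 42 = 242.
(Totals: 1016 → 1258.)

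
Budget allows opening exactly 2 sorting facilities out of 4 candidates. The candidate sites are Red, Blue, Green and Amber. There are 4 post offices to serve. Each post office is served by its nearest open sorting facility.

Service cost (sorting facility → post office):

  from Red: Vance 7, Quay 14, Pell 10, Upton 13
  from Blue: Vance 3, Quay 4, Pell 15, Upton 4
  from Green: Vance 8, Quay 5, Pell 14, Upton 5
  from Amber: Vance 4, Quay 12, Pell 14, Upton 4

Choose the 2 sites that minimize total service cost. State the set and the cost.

With exactly 2 open, each post office uses its cheapest among the chosen.
{Red, Blue}: Vance→Blue 3, Quay→Blue 4, Pell→Red 10, Upton→Blue 4. Service cost 21.
{Blue, Green}: service cost 25
{Blue, Amber}: service cost 25
Among all 6 size-2 choices, {Red, Blue} is lowest.

Choose Red and Blue; total service cost 21.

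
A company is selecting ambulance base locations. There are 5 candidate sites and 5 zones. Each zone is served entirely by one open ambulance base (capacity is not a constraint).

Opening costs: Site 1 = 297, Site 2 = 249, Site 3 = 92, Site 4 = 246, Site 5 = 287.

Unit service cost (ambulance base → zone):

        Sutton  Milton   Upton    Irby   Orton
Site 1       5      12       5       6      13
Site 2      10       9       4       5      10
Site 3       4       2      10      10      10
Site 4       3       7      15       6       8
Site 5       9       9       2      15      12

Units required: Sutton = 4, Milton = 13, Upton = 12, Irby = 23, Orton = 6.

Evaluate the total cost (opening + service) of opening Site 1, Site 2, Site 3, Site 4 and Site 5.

Each zone is assigned to its cheapest site among the open ones.
{Site 1, Site 2, Site 3, Site 4, Site 5}: Sutton→Site 4 3·4=12, Milton→Site 3 2·13=26, Upton→Site 5 2·12=24, Irby→Site 2 5·23=115, Orton→Site 4 8·6=48. Service 225; fixed 1171; total 1396.

Total cost: 1396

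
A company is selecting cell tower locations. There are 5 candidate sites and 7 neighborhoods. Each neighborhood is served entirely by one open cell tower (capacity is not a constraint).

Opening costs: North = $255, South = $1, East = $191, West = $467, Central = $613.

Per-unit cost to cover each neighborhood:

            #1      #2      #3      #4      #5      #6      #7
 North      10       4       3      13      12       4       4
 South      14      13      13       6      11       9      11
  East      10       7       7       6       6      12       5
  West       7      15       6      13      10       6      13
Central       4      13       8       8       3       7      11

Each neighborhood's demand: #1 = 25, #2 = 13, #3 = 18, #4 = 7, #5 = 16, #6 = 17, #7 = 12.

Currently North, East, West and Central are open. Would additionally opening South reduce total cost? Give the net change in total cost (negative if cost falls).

No — net change +1 (cost rises by 1).

Current service cost with {North, East, West, Central}: 412.
Adding South: each neighborhood re-picks its cheapest; new service cost 412, saving 0.
Extra fixed cost: 1. Net change = 1 − 0 = 1.
(Totals: 1938 → 1939.)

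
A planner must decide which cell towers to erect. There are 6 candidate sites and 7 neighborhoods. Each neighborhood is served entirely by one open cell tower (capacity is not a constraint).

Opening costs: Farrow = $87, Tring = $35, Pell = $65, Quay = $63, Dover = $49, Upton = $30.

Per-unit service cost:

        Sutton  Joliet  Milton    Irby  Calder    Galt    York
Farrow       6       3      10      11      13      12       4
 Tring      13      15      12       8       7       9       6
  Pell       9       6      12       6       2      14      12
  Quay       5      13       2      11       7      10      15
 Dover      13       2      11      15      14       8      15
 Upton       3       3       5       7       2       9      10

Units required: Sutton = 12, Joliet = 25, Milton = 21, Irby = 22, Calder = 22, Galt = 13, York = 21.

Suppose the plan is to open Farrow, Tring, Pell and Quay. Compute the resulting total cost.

Total cost: 804

Each neighborhood is assigned to its cheapest site among the open ones.
{Farrow, Tring, Pell, Quay}: Sutton→Quay 5·12=60, Joliet→Farrow 3·25=75, Milton→Quay 2·21=42, Irby→Pell 6·22=132, Calder→Pell 2·22=44, Galt→Tring 9·13=117, York→Farrow 4·21=84. Service 554; fixed 250; total 804.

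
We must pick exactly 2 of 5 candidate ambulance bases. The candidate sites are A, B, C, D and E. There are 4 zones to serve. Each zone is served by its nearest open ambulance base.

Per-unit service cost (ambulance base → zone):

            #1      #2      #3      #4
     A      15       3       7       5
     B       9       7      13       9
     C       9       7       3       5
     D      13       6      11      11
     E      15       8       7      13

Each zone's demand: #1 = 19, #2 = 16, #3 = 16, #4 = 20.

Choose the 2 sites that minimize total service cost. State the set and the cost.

With exactly 2 open, each zone uses its cheapest among the chosen.
{A, C}: #1→C 9·19=171, #2→A 3·16=48, #3→C 3·16=48, #4→A 5·20=100. Service cost 367.
{C, D}: service cost 415
{A, B}: service cost 431
Among all 10 size-2 choices, {A, C} is lowest.

Choose A and C; total service cost 367.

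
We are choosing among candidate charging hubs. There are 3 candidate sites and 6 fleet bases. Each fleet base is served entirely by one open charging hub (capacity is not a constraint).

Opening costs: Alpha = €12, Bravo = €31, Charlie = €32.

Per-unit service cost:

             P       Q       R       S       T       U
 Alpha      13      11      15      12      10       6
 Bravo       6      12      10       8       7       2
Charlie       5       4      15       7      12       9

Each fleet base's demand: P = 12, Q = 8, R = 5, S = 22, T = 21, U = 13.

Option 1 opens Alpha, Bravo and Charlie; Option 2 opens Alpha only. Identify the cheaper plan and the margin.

Option 1 is cheaper by 339.

Option 1: {Alpha, Bravo, Charlie}: P→Charlie 5·12=60, Q→Charlie 4·8=32, R→Bravo 10·5=50, S→Charlie 7·22=154, T→Bravo 7·21=147, U→Bravo 2·13=26. Service 469; fixed 75; total 544.
Option 2: {Alpha}: P→Alpha 13·12=156, Q→Alpha 11·8=88, R→Alpha 15·5=75, S→Alpha 12·22=264, T→Alpha 10·21=210, U→Alpha 6·13=78. Service 871; fixed 12; total 883.
Difference: |544 − 883| = 339.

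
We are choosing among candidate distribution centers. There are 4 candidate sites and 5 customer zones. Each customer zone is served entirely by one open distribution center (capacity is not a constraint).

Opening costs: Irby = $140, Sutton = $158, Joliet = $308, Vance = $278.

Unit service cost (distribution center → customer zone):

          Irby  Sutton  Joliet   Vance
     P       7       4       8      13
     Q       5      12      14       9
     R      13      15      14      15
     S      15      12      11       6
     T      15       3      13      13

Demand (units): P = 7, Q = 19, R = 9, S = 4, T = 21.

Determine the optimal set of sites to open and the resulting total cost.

Open Irby and Sutton; minimum total cost 649.

For any fixed open set, each customer zone goes to its cheapest open site; total = fixed + service.
{Irby, Sutton}: P→Sutton 4·7=28, Q→Irby 5·19=95, R→Irby 13·9=117, S→Sutton 12·4=48, T→Sutton 3·21=63. Service 351; fixed 298; total 649.
{Sutton}: service 502 + fixed 158 = 660
{Irby}: service 636 + fixed 140 = 776
{Irby, Sutton, Joliet, Vance}: service 327 + fixed 884 = 1211
No other subset beats 649.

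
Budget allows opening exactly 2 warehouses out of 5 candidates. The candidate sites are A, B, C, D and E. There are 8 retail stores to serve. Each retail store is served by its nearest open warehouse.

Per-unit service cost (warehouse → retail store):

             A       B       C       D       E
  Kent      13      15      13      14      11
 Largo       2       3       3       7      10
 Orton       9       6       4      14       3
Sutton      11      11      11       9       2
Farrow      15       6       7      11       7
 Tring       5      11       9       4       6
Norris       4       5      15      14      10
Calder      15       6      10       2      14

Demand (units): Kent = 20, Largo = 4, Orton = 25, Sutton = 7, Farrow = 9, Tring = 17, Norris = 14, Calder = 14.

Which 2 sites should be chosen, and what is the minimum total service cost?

With exactly 2 open, each retail store uses its cheapest among the chosen.
{B, E}: Kent→E 11·20=220, Largo→B 3·4=12, Orton→E 3·25=75, Sutton→E 2·7=14, Farrow→B 6·9=54, Tring→E 6·17=102, Norris→B 5·14=70, Calder→B 6·14=84. Service cost 631.
{D, E}: service cost 636
{A, E}: service cost 717
Among all 10 size-2 choices, {B, E} is lowest.

Choose B and E; total service cost 631.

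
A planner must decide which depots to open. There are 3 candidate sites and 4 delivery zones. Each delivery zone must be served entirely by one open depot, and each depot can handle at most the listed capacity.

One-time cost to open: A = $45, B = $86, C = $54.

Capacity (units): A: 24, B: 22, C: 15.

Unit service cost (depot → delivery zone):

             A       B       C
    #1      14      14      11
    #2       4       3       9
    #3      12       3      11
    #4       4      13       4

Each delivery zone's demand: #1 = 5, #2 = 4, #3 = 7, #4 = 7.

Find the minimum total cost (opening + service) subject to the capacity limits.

Open {A}: #1→A 14·5=70, #2→A 4·4=16, #3→A 12·7=84, #4→A 4·7=28.
Loads: A carries 23/24. Service 198; fixed 45; total 243.
Next best feasible plan costs 256.

Minimum total cost: 243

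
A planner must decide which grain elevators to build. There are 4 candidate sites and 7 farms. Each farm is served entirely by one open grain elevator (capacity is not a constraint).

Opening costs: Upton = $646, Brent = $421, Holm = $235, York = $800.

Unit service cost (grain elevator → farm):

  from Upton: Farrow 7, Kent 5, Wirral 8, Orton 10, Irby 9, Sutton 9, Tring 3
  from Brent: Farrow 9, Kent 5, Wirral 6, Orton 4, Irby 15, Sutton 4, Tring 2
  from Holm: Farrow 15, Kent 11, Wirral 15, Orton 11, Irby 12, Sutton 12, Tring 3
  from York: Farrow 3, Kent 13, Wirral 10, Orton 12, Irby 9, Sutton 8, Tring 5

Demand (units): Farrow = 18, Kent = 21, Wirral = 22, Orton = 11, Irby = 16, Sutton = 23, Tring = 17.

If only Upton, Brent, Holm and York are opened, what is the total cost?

Each farm is assigned to its cheapest site among the open ones.
{Upton, Brent, Holm, York}: Farrow→York 3·18=54, Kent→Upton 5·21=105, Wirral→Brent 6·22=132, Orton→Brent 4·11=44, Irby→Upton 9·16=144, Sutton→Brent 4·23=92, Tring→Brent 2·17=34. Service 605; fixed 2102; total 2707.

Total cost: 2707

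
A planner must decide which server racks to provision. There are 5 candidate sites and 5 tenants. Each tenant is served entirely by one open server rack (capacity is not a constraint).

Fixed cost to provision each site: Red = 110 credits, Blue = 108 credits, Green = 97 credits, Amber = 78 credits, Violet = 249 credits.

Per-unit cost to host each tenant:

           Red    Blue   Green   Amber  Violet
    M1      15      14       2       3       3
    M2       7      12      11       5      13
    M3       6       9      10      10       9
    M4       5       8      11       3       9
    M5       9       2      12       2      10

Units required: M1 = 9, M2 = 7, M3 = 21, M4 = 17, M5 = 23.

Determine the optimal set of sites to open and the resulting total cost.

For any fixed open set, each tenant goes to its cheapest open site; total = fixed + service.
{Amber}: M1→Amber 3·9=27, M2→Amber 5·7=35, M3→Amber 10·21=210, M4→Amber 3·17=51, M5→Amber 2·23=46. Service 369; fixed 78; total 447.
{Red, Amber}: M1→Amber 3·9=27, M2→Amber 5·7=35, M3→Red 6·21=126, M4→Amber 3·17=51, M5→Amber 2·23=46. Service 285; fixed 188; total 473.
{Blue, Amber}: M1→Amber 3·9=27, M2→Amber 5·7=35, M3→Blue 9·21=189, M4→Amber 3·17=51, M5→Blue 2·23=46. Service 348; fixed 186; total 534.
{Red, Blue, Green, Amber, Violet}: service 276 + fixed 642 = 918
No other subset beats 447.

Open Amber only; minimum total cost 447.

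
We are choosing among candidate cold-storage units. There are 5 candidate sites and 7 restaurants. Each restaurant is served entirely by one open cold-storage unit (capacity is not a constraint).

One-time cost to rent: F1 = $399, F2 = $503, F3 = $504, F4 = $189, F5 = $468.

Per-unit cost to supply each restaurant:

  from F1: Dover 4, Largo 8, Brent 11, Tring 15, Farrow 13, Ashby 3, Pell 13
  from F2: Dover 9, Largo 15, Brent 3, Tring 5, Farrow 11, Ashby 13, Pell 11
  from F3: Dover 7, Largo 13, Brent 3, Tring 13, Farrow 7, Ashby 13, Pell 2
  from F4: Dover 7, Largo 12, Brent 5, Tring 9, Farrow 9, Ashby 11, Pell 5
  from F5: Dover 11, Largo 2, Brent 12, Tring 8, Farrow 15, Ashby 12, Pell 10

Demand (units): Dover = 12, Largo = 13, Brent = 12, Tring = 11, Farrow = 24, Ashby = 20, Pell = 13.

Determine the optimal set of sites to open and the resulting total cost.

For any fixed open set, each restaurant goes to its cheapest open site; total = fixed + service.
{F4}: Dover→F4 7·12=84, Largo→F4 12·13=156, Brent→F4 5·12=60, Tring→F4 9·11=99, Farrow→F4 9·24=216, Ashby→F4 11·20=220, Pell→F4 5·13=65. Service 900; fixed 189; total 1089.
{F1, F4}: Dover→F1 4·12=48, Largo→F1 8·13=104, Brent→F4 5·12=60, Tring→F4 9·11=99, Farrow→F4 9·24=216, Ashby→F1 3·20=60, Pell→F4 5·13=65. Service 652; fixed 588; total 1240.
{F1}: service 990 + fixed 399 = 1389
{F1, F2, F3, F4, F5}: service 419 + fixed 2063 = 2482
No other subset beats 1089.

Open F4 only; minimum total cost 1089.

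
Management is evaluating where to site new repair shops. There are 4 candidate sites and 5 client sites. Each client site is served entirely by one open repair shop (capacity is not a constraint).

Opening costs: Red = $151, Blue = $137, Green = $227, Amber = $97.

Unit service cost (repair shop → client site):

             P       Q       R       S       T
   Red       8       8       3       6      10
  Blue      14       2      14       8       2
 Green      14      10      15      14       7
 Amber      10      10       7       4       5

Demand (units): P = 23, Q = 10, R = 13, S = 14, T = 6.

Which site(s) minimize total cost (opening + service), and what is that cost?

For any fixed open set, each client site goes to its cheapest open site; total = fixed + service.
{Red}: P→Red 8·23=184, Q→Red 8·10=80, R→Red 3·13=39, S→Red 6·14=84, T→Red 10·6=60. Service 447; fixed 151; total 598.
{Amber}: service 507 + fixed 97 = 604
{Red, Blue}: P→Red 8·23=184, Q→Blue 2·10=20, R→Red 3·13=39, S→Red 6·14=84, T→Blue 2·6=12. Service 339; fixed 288; total 627.
{Red, Blue, Green, Amber}: service 311 + fixed 612 = 923
(All 15 nonempty subsets were checked; Red only is lowest.)

Open Red only; minimum total cost 598.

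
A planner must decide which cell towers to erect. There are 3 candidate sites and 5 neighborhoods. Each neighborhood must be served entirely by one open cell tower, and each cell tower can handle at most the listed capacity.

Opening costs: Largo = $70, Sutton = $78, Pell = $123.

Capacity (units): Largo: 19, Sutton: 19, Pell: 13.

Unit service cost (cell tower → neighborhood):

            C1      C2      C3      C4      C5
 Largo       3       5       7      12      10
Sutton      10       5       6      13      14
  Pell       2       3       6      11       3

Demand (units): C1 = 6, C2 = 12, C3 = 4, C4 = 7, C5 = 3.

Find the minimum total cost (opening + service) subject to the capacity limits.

Open {Largo, Sutton}: C1→Largo 3·6=18, C2→Sutton 5·12=60, C3→Sutton 6·4=24, C4→Largo 12·7=84, C5→Largo 10·3=30.
Loads: Largo carries 16/19, Sutton carries 16/19. Service 216; fixed 148; total 364.
Next best feasible plan costs 375.

Minimum total cost: 364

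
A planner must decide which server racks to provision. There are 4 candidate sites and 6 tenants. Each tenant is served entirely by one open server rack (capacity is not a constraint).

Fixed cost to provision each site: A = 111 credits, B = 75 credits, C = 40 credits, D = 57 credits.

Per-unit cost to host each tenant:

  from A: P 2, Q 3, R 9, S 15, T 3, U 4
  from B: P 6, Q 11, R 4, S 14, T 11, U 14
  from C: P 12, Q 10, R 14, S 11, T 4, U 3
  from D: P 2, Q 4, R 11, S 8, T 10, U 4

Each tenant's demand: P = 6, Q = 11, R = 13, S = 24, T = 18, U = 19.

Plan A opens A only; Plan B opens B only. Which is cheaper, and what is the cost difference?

Plan A: {A}: P→A 2·6=12, Q→A 3·11=33, R→A 9·13=117, S→A 15·24=360, T→A 3·18=54, U→A 4·19=76. Service 652; fixed 111; total 763.
Plan B: {B}: P→B 6·6=36, Q→B 11·11=121, R→B 4·13=52, S→B 14·24=336, T→B 11·18=198, U→B 14·19=266. Service 1009; fixed 75; total 1084.
Difference: |763 − 1084| = 321.

Plan A is cheaper by 321.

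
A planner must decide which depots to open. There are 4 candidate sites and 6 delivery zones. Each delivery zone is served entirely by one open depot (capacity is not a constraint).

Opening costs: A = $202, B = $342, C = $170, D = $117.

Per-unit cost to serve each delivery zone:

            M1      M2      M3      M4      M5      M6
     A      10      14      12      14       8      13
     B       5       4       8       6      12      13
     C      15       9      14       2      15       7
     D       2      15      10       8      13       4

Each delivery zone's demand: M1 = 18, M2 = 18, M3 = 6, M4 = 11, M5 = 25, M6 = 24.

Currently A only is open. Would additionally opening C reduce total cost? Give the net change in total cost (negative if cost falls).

Yes — net change −196 (cost falls by 196).

Current service cost with {A}: 1170.
Adding C: each delivery zone re-picks its cheapest; new service cost 804, saving 366.
Extra fixed cost: 170. Net change = 170 − 366 = -196.
(Totals: 1372 → 1176.)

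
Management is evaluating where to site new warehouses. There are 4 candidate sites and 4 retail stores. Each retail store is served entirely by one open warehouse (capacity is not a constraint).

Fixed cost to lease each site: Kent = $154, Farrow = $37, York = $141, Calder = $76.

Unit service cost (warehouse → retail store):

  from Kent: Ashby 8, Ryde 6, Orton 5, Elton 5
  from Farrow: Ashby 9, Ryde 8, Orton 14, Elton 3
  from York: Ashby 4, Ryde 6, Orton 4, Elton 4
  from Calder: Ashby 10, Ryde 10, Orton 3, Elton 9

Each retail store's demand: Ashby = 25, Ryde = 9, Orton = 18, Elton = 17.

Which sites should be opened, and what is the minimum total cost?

Open York only; minimum total cost 435.

For any fixed open set, each retail store goes to its cheapest open site; total = fixed + service.
{York}: Ashby→York 4·25=100, Ryde→York 6·9=54, Orton→York 4·18=72, Elton→York 4·17=68. Service 294; fixed 141; total 435.
{Farrow, York}: service 277 + fixed 178 = 455
{York, Calder}: Ashby→York 4·25=100, Ryde→York 6·9=54, Orton→Calder 3·18=54, Elton→York 4·17=68. Service 276; fixed 217; total 493.
{Kent, Farrow, York, Calder}: service 259 + fixed 408 = 667
No other subset beats 435.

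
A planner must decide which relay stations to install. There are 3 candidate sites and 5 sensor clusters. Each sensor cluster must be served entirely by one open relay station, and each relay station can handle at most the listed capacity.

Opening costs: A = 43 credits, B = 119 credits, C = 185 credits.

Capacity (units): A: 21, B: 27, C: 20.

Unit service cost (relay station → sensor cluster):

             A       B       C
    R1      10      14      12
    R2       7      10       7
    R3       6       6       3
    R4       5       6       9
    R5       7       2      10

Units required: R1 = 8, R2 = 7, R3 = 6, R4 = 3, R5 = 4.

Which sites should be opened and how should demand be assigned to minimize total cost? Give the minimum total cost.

Minimum total cost: 350

Open {A, B}: R1→A 10·8=80, R2→A 7·7=49, R3→B 6·6=36, R4→A 5·3=15, R5→B 2·4=8.
Loads: A carries 18/21, B carries 10/27. Service 188; fixed 162; total 350.
Next best feasible plan costs 353.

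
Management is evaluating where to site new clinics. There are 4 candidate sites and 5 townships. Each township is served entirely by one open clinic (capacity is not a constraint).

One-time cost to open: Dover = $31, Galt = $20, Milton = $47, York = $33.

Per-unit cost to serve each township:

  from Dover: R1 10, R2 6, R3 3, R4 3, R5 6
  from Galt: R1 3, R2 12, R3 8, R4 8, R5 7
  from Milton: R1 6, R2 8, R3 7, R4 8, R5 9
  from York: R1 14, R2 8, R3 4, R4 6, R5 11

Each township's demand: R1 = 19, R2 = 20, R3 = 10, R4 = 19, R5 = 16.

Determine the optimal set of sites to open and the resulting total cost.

Open Dover and Galt; minimum total cost 411.

For any fixed open set, each township goes to its cheapest open site; total = fixed + service.
{Dover, Galt}: R1→Galt 3·19=57, R2→Dover 6·20=120, R3→Dover 3·10=30, R4→Dover 3·19=57, R5→Dover 6·16=96. Service 360; fixed 51; total 411.
{Dover, Galt, York}: R1→Galt 3·19=57, R2→Dover 6·20=120, R3→Dover 3·10=30, R4→Dover 3·19=57, R5→Dover 6·16=96. Service 360; fixed 84; total 444.
{Dover, Galt, Milton}: R1→Galt 3·19=57, R2→Dover 6·20=120, R3→Dover 3·10=30, R4→Dover 3·19=57, R5→Dover 6·16=96. Service 360; fixed 98; total 458.
{Dover, Galt, Milton, York}: service 360 + fixed 131 = 491
No other subset beats 411.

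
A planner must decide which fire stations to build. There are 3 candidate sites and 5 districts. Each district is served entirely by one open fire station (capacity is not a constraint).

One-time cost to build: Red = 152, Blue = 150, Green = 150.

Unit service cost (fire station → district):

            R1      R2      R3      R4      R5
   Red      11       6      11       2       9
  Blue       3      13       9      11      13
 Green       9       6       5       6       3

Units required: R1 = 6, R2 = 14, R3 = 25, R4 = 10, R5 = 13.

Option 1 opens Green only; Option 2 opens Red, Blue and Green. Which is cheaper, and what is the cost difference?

Option 1: {Green}: R1→Green 9·6=54, R2→Green 6·14=84, R3→Green 5·25=125, R4→Green 6·10=60, R5→Green 3·13=39. Service 362; fixed 150; total 512.
Option 2: {Red, Blue, Green}: R1→Blue 3·6=18, R2→Red 6·14=84, R3→Green 5·25=125, R4→Red 2·10=20, R5→Green 3·13=39. Service 286; fixed 452; total 738.
Difference: |512 − 738| = 226.

Option 1 is cheaper by 226.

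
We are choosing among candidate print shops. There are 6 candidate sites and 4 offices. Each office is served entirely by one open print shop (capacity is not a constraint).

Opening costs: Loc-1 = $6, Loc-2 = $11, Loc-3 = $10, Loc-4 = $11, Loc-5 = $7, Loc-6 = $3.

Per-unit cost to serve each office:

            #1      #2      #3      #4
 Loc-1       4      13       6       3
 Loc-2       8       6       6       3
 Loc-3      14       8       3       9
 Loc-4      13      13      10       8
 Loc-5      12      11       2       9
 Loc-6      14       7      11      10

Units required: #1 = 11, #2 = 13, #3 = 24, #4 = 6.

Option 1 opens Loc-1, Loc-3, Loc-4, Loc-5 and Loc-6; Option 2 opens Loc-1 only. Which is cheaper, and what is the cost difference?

Option 1: {Loc-1, Loc-3, Loc-4, Loc-5, Loc-6}: #1→Loc-1 4·11=44, #2→Loc-6 7·13=91, #3→Loc-5 2·24=48, #4→Loc-1 3·6=18. Service 201; fixed 37; total 238.
Option 2: {Loc-1}: #1→Loc-1 4·11=44, #2→Loc-1 13·13=169, #3→Loc-1 6·24=144, #4→Loc-1 3·6=18. Service 375; fixed 6; total 381.
Difference: |238 − 381| = 143.

Option 1 is cheaper by 143.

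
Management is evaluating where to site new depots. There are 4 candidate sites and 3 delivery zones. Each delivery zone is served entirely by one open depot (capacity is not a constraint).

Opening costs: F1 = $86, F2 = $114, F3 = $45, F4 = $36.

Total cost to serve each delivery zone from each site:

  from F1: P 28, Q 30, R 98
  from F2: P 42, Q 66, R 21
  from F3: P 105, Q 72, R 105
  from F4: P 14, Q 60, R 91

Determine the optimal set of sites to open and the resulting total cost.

Open F4 only; minimum total cost 201.

For any fixed open set, each delivery zone goes to its cheapest open site; total = fixed + service.
{F4}: P→F4 14, Q→F4 60, R→F4 91. Service 165; fixed 36; total 201.
{F1}: P→F1 28, Q→F1 30, R→F1 98. Service 156; fixed 86; total 242.
{F2}: service 129 + fixed 114 = 243
{F1, F2, F3, F4}: service 65 + fixed 281 = 346
No other subset beats 201.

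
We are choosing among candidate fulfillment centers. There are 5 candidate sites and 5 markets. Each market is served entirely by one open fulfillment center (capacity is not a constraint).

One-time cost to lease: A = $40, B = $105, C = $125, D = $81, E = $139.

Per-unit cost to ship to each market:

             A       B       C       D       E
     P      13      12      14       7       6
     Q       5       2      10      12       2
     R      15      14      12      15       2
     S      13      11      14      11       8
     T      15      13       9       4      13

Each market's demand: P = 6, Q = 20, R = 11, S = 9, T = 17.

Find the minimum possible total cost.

For any fixed open set, each market goes to its cheapest open site; total = fixed + service.
{D, E}: P→E 6·6=36, Q→E 2·20=40, R→E 2·11=22, S→E 8·9=72, T→D 4·17=68. Service 238; fixed 220; total 458.
{A, D, E}: service 238 + fixed 260 = 498
{E}: P→E 6·6=36, Q→E 2·20=40, R→E 2·11=22, S→E 8·9=72, T→E 13·17=221. Service 391; fixed 139; total 530.
{A, B, C, D, E}: P→E 6·6=36, Q→B 2·20=40, R→E 2·11=22, S→E 8·9=72, T→D 4·17=68. Service 238; fixed 490; total 728.
No other subset beats 458.

Minimum total cost: 458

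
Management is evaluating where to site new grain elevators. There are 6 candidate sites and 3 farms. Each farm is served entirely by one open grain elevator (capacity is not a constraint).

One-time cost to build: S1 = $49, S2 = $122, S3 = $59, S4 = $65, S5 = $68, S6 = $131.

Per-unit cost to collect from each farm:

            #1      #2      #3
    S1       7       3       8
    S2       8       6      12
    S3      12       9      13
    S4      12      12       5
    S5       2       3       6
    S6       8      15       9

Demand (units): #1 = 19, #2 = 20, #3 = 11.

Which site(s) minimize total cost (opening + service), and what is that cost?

Open S5 only; minimum total cost 232.

For any fixed open set, each farm goes to its cheapest open site; total = fixed + service.
{S5}: #1→S5 2·19=38, #2→S5 3·20=60, #3→S5 6·11=66. Service 164; fixed 68; total 232.
{S1, S5}: service 164 + fixed 117 = 281
{S4, S5}: service 153 + fixed 133 = 286
{S1, S2, S3, S4, S5, S6}: #1→S5 2·19=38, #2→S1 3·20=60, #3→S4 5·11=55. Service 153; fixed 494; total 647.
No other subset beats 232.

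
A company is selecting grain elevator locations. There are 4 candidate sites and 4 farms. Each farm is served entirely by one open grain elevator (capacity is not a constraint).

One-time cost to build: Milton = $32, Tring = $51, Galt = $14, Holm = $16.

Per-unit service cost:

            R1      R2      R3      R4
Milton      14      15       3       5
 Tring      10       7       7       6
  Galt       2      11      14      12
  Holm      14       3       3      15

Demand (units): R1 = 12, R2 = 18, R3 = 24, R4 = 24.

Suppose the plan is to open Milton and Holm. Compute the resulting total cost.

Total cost: 462

Each farm is assigned to its cheapest site among the open ones.
{Milton, Holm}: R1→Milton 14·12=168, R2→Holm 3·18=54, R3→Milton 3·24=72, R4→Milton 5·24=120. Service 414; fixed 48; total 462.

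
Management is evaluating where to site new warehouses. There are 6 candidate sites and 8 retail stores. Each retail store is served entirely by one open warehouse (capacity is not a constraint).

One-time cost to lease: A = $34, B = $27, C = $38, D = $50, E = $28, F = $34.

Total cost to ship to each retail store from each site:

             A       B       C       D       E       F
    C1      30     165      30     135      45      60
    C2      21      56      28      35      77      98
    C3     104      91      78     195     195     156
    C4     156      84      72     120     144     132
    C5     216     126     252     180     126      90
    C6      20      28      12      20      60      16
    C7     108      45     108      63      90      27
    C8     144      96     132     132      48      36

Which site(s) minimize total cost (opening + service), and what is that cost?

For any fixed open set, each retail store goes to its cheapest open site; total = fixed + service.
{C, F}: C1→C 30, C2→C 28, C3→C 78, C4→C 72, C5→F 90, C6→C 12, C7→F 27, C8→F 36. Service 373; fixed 72; total 445.
{A, C, F}: service 366 + fixed 106 = 472
{B, C, F}: service 373 + fixed 99 = 472
{A, B, C, D, E, F}: service 366 + fixed 211 = 577
No other subset beats 445.

Open C and F; minimum total cost 445.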